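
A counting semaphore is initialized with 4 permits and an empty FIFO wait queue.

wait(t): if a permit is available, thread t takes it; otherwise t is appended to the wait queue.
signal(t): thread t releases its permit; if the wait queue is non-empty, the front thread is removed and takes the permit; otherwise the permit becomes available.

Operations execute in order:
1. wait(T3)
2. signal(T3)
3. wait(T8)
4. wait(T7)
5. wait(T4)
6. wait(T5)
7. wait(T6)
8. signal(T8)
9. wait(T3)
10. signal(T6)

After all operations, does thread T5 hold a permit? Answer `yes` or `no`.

Answer: yes

Derivation:
Step 1: wait(T3) -> count=3 queue=[] holders={T3}
Step 2: signal(T3) -> count=4 queue=[] holders={none}
Step 3: wait(T8) -> count=3 queue=[] holders={T8}
Step 4: wait(T7) -> count=2 queue=[] holders={T7,T8}
Step 5: wait(T4) -> count=1 queue=[] holders={T4,T7,T8}
Step 6: wait(T5) -> count=0 queue=[] holders={T4,T5,T7,T8}
Step 7: wait(T6) -> count=0 queue=[T6] holders={T4,T5,T7,T8}
Step 8: signal(T8) -> count=0 queue=[] holders={T4,T5,T6,T7}
Step 9: wait(T3) -> count=0 queue=[T3] holders={T4,T5,T6,T7}
Step 10: signal(T6) -> count=0 queue=[] holders={T3,T4,T5,T7}
Final holders: {T3,T4,T5,T7} -> T5 in holders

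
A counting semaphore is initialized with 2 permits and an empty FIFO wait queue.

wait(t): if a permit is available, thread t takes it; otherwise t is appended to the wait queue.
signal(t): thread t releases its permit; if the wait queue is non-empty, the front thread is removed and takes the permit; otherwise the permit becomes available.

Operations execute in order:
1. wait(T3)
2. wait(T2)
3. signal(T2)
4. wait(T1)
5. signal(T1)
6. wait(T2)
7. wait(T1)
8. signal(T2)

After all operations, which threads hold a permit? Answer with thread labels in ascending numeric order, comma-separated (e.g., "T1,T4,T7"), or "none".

Step 1: wait(T3) -> count=1 queue=[] holders={T3}
Step 2: wait(T2) -> count=0 queue=[] holders={T2,T3}
Step 3: signal(T2) -> count=1 queue=[] holders={T3}
Step 4: wait(T1) -> count=0 queue=[] holders={T1,T3}
Step 5: signal(T1) -> count=1 queue=[] holders={T3}
Step 6: wait(T2) -> count=0 queue=[] holders={T2,T3}
Step 7: wait(T1) -> count=0 queue=[T1] holders={T2,T3}
Step 8: signal(T2) -> count=0 queue=[] holders={T1,T3}
Final holders: T1,T3

Answer: T1,T3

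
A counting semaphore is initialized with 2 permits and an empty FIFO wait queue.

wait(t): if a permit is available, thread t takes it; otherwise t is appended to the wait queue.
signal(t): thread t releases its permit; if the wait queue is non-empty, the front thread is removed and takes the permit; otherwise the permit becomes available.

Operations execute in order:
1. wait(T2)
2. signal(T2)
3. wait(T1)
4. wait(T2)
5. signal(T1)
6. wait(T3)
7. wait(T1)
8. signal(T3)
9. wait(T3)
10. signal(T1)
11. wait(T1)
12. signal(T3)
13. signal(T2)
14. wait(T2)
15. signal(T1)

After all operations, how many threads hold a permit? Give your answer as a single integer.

Step 1: wait(T2) -> count=1 queue=[] holders={T2}
Step 2: signal(T2) -> count=2 queue=[] holders={none}
Step 3: wait(T1) -> count=1 queue=[] holders={T1}
Step 4: wait(T2) -> count=0 queue=[] holders={T1,T2}
Step 5: signal(T1) -> count=1 queue=[] holders={T2}
Step 6: wait(T3) -> count=0 queue=[] holders={T2,T3}
Step 7: wait(T1) -> count=0 queue=[T1] holders={T2,T3}
Step 8: signal(T3) -> count=0 queue=[] holders={T1,T2}
Step 9: wait(T3) -> count=0 queue=[T3] holders={T1,T2}
Step 10: signal(T1) -> count=0 queue=[] holders={T2,T3}
Step 11: wait(T1) -> count=0 queue=[T1] holders={T2,T3}
Step 12: signal(T3) -> count=0 queue=[] holders={T1,T2}
Step 13: signal(T2) -> count=1 queue=[] holders={T1}
Step 14: wait(T2) -> count=0 queue=[] holders={T1,T2}
Step 15: signal(T1) -> count=1 queue=[] holders={T2}
Final holders: {T2} -> 1 thread(s)

Answer: 1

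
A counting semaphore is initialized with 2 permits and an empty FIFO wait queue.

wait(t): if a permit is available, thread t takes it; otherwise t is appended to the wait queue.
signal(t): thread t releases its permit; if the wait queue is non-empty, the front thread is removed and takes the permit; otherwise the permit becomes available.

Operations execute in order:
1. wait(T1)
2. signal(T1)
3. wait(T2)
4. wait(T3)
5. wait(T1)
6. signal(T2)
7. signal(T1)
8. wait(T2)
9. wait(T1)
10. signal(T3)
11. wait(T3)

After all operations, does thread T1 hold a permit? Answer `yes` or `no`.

Answer: yes

Derivation:
Step 1: wait(T1) -> count=1 queue=[] holders={T1}
Step 2: signal(T1) -> count=2 queue=[] holders={none}
Step 3: wait(T2) -> count=1 queue=[] holders={T2}
Step 4: wait(T3) -> count=0 queue=[] holders={T2,T3}
Step 5: wait(T1) -> count=0 queue=[T1] holders={T2,T3}
Step 6: signal(T2) -> count=0 queue=[] holders={T1,T3}
Step 7: signal(T1) -> count=1 queue=[] holders={T3}
Step 8: wait(T2) -> count=0 queue=[] holders={T2,T3}
Step 9: wait(T1) -> count=0 queue=[T1] holders={T2,T3}
Step 10: signal(T3) -> count=0 queue=[] holders={T1,T2}
Step 11: wait(T3) -> count=0 queue=[T3] holders={T1,T2}
Final holders: {T1,T2} -> T1 in holders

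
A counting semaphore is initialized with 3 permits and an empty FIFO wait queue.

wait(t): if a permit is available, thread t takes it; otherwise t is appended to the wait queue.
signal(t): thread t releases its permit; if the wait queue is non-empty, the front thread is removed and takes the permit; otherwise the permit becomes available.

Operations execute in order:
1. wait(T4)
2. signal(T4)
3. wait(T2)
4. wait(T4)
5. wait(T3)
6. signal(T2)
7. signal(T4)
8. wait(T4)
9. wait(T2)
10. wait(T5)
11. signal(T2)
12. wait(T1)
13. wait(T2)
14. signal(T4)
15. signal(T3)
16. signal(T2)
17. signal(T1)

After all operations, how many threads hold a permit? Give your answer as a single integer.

Answer: 1

Derivation:
Step 1: wait(T4) -> count=2 queue=[] holders={T4}
Step 2: signal(T4) -> count=3 queue=[] holders={none}
Step 3: wait(T2) -> count=2 queue=[] holders={T2}
Step 4: wait(T4) -> count=1 queue=[] holders={T2,T4}
Step 5: wait(T3) -> count=0 queue=[] holders={T2,T3,T4}
Step 6: signal(T2) -> count=1 queue=[] holders={T3,T4}
Step 7: signal(T4) -> count=2 queue=[] holders={T3}
Step 8: wait(T4) -> count=1 queue=[] holders={T3,T4}
Step 9: wait(T2) -> count=0 queue=[] holders={T2,T3,T4}
Step 10: wait(T5) -> count=0 queue=[T5] holders={T2,T3,T4}
Step 11: signal(T2) -> count=0 queue=[] holders={T3,T4,T5}
Step 12: wait(T1) -> count=0 queue=[T1] holders={T3,T4,T5}
Step 13: wait(T2) -> count=0 queue=[T1,T2] holders={T3,T4,T5}
Step 14: signal(T4) -> count=0 queue=[T2] holders={T1,T3,T5}
Step 15: signal(T3) -> count=0 queue=[] holders={T1,T2,T5}
Step 16: signal(T2) -> count=1 queue=[] holders={T1,T5}
Step 17: signal(T1) -> count=2 queue=[] holders={T5}
Final holders: {T5} -> 1 thread(s)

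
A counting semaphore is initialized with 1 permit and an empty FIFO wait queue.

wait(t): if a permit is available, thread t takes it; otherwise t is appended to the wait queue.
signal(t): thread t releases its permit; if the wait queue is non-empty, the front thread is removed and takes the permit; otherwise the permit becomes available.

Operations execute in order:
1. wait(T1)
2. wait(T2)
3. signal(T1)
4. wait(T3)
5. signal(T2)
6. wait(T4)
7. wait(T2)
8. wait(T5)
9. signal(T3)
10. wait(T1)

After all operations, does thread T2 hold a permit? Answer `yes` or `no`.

Answer: no

Derivation:
Step 1: wait(T1) -> count=0 queue=[] holders={T1}
Step 2: wait(T2) -> count=0 queue=[T2] holders={T1}
Step 3: signal(T1) -> count=0 queue=[] holders={T2}
Step 4: wait(T3) -> count=0 queue=[T3] holders={T2}
Step 5: signal(T2) -> count=0 queue=[] holders={T3}
Step 6: wait(T4) -> count=0 queue=[T4] holders={T3}
Step 7: wait(T2) -> count=0 queue=[T4,T2] holders={T3}
Step 8: wait(T5) -> count=0 queue=[T4,T2,T5] holders={T3}
Step 9: signal(T3) -> count=0 queue=[T2,T5] holders={T4}
Step 10: wait(T1) -> count=0 queue=[T2,T5,T1] holders={T4}
Final holders: {T4} -> T2 not in holders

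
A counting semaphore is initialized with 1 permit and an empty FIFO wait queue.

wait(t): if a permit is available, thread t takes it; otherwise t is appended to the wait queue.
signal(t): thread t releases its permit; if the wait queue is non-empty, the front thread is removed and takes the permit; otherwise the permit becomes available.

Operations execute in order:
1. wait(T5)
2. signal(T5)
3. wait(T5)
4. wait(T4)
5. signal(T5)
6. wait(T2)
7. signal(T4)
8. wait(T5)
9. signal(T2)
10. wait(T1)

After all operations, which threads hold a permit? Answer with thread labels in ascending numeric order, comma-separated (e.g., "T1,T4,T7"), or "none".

Answer: T5

Derivation:
Step 1: wait(T5) -> count=0 queue=[] holders={T5}
Step 2: signal(T5) -> count=1 queue=[] holders={none}
Step 3: wait(T5) -> count=0 queue=[] holders={T5}
Step 4: wait(T4) -> count=0 queue=[T4] holders={T5}
Step 5: signal(T5) -> count=0 queue=[] holders={T4}
Step 6: wait(T2) -> count=0 queue=[T2] holders={T4}
Step 7: signal(T4) -> count=0 queue=[] holders={T2}
Step 8: wait(T5) -> count=0 queue=[T5] holders={T2}
Step 9: signal(T2) -> count=0 queue=[] holders={T5}
Step 10: wait(T1) -> count=0 queue=[T1] holders={T5}
Final holders: T5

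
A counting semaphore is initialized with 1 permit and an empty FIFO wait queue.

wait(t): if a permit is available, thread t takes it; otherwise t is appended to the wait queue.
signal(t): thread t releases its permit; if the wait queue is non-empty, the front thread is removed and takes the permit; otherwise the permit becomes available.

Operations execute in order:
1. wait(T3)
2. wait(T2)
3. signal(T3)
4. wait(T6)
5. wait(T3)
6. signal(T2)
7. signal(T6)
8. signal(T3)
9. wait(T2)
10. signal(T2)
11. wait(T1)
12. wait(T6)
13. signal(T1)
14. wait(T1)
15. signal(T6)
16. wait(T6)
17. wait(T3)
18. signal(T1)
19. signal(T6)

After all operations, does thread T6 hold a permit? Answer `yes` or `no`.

Answer: no

Derivation:
Step 1: wait(T3) -> count=0 queue=[] holders={T3}
Step 2: wait(T2) -> count=0 queue=[T2] holders={T3}
Step 3: signal(T3) -> count=0 queue=[] holders={T2}
Step 4: wait(T6) -> count=0 queue=[T6] holders={T2}
Step 5: wait(T3) -> count=0 queue=[T6,T3] holders={T2}
Step 6: signal(T2) -> count=0 queue=[T3] holders={T6}
Step 7: signal(T6) -> count=0 queue=[] holders={T3}
Step 8: signal(T3) -> count=1 queue=[] holders={none}
Step 9: wait(T2) -> count=0 queue=[] holders={T2}
Step 10: signal(T2) -> count=1 queue=[] holders={none}
Step 11: wait(T1) -> count=0 queue=[] holders={T1}
Step 12: wait(T6) -> count=0 queue=[T6] holders={T1}
Step 13: signal(T1) -> count=0 queue=[] holders={T6}
Step 14: wait(T1) -> count=0 queue=[T1] holders={T6}
Step 15: signal(T6) -> count=0 queue=[] holders={T1}
Step 16: wait(T6) -> count=0 queue=[T6] holders={T1}
Step 17: wait(T3) -> count=0 queue=[T6,T3] holders={T1}
Step 18: signal(T1) -> count=0 queue=[T3] holders={T6}
Step 19: signal(T6) -> count=0 queue=[] holders={T3}
Final holders: {T3} -> T6 not in holders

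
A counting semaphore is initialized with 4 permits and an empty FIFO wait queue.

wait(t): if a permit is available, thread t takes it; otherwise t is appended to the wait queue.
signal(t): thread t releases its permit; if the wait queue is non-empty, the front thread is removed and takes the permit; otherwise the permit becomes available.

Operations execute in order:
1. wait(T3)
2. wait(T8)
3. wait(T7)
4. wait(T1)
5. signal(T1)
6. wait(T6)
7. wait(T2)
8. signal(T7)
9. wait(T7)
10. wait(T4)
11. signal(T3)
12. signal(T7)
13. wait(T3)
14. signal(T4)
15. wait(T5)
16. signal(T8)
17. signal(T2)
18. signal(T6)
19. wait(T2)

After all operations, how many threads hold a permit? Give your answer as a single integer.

Answer: 3

Derivation:
Step 1: wait(T3) -> count=3 queue=[] holders={T3}
Step 2: wait(T8) -> count=2 queue=[] holders={T3,T8}
Step 3: wait(T7) -> count=1 queue=[] holders={T3,T7,T8}
Step 4: wait(T1) -> count=0 queue=[] holders={T1,T3,T7,T8}
Step 5: signal(T1) -> count=1 queue=[] holders={T3,T7,T8}
Step 6: wait(T6) -> count=0 queue=[] holders={T3,T6,T7,T8}
Step 7: wait(T2) -> count=0 queue=[T2] holders={T3,T6,T7,T8}
Step 8: signal(T7) -> count=0 queue=[] holders={T2,T3,T6,T8}
Step 9: wait(T7) -> count=0 queue=[T7] holders={T2,T3,T6,T8}
Step 10: wait(T4) -> count=0 queue=[T7,T4] holders={T2,T3,T6,T8}
Step 11: signal(T3) -> count=0 queue=[T4] holders={T2,T6,T7,T8}
Step 12: signal(T7) -> count=0 queue=[] holders={T2,T4,T6,T8}
Step 13: wait(T3) -> count=0 queue=[T3] holders={T2,T4,T6,T8}
Step 14: signal(T4) -> count=0 queue=[] holders={T2,T3,T6,T8}
Step 15: wait(T5) -> count=0 queue=[T5] holders={T2,T3,T6,T8}
Step 16: signal(T8) -> count=0 queue=[] holders={T2,T3,T5,T6}
Step 17: signal(T2) -> count=1 queue=[] holders={T3,T5,T6}
Step 18: signal(T6) -> count=2 queue=[] holders={T3,T5}
Step 19: wait(T2) -> count=1 queue=[] holders={T2,T3,T5}
Final holders: {T2,T3,T5} -> 3 thread(s)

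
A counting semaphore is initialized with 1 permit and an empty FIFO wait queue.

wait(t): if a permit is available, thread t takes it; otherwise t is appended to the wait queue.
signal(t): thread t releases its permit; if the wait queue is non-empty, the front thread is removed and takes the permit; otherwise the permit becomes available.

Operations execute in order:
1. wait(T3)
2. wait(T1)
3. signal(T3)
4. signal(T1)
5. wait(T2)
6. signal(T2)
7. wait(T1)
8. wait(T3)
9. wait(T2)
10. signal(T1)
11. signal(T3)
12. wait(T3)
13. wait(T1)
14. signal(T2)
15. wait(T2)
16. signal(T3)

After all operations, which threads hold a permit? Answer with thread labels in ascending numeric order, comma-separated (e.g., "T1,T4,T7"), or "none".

Step 1: wait(T3) -> count=0 queue=[] holders={T3}
Step 2: wait(T1) -> count=0 queue=[T1] holders={T3}
Step 3: signal(T3) -> count=0 queue=[] holders={T1}
Step 4: signal(T1) -> count=1 queue=[] holders={none}
Step 5: wait(T2) -> count=0 queue=[] holders={T2}
Step 6: signal(T2) -> count=1 queue=[] holders={none}
Step 7: wait(T1) -> count=0 queue=[] holders={T1}
Step 8: wait(T3) -> count=0 queue=[T3] holders={T1}
Step 9: wait(T2) -> count=0 queue=[T3,T2] holders={T1}
Step 10: signal(T1) -> count=0 queue=[T2] holders={T3}
Step 11: signal(T3) -> count=0 queue=[] holders={T2}
Step 12: wait(T3) -> count=0 queue=[T3] holders={T2}
Step 13: wait(T1) -> count=0 queue=[T3,T1] holders={T2}
Step 14: signal(T2) -> count=0 queue=[T1] holders={T3}
Step 15: wait(T2) -> count=0 queue=[T1,T2] holders={T3}
Step 16: signal(T3) -> count=0 queue=[T2] holders={T1}
Final holders: T1

Answer: T1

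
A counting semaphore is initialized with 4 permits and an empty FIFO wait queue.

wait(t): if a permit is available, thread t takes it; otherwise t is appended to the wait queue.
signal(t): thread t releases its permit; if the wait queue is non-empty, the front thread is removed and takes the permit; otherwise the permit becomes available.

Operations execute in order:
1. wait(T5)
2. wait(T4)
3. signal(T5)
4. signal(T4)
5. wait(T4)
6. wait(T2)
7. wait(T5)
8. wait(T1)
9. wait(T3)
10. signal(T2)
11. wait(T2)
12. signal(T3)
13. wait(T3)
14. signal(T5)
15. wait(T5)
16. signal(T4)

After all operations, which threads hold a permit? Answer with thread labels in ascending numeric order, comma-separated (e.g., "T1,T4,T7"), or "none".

Step 1: wait(T5) -> count=3 queue=[] holders={T5}
Step 2: wait(T4) -> count=2 queue=[] holders={T4,T5}
Step 3: signal(T5) -> count=3 queue=[] holders={T4}
Step 4: signal(T4) -> count=4 queue=[] holders={none}
Step 5: wait(T4) -> count=3 queue=[] holders={T4}
Step 6: wait(T2) -> count=2 queue=[] holders={T2,T4}
Step 7: wait(T5) -> count=1 queue=[] holders={T2,T4,T5}
Step 8: wait(T1) -> count=0 queue=[] holders={T1,T2,T4,T5}
Step 9: wait(T3) -> count=0 queue=[T3] holders={T1,T2,T4,T5}
Step 10: signal(T2) -> count=0 queue=[] holders={T1,T3,T4,T5}
Step 11: wait(T2) -> count=0 queue=[T2] holders={T1,T3,T4,T5}
Step 12: signal(T3) -> count=0 queue=[] holders={T1,T2,T4,T5}
Step 13: wait(T3) -> count=0 queue=[T3] holders={T1,T2,T4,T5}
Step 14: signal(T5) -> count=0 queue=[] holders={T1,T2,T3,T4}
Step 15: wait(T5) -> count=0 queue=[T5] holders={T1,T2,T3,T4}
Step 16: signal(T4) -> count=0 queue=[] holders={T1,T2,T3,T5}
Final holders: T1,T2,T3,T5

Answer: T1,T2,T3,T5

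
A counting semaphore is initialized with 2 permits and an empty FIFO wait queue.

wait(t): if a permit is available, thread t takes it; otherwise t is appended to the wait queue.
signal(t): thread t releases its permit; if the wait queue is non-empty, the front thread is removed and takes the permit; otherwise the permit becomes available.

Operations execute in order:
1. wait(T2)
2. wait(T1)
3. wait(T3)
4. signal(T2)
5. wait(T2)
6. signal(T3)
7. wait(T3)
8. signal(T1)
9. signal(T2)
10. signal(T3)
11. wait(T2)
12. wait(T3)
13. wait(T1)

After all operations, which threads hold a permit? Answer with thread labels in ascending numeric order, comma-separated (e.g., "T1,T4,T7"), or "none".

Step 1: wait(T2) -> count=1 queue=[] holders={T2}
Step 2: wait(T1) -> count=0 queue=[] holders={T1,T2}
Step 3: wait(T3) -> count=0 queue=[T3] holders={T1,T2}
Step 4: signal(T2) -> count=0 queue=[] holders={T1,T3}
Step 5: wait(T2) -> count=0 queue=[T2] holders={T1,T3}
Step 6: signal(T3) -> count=0 queue=[] holders={T1,T2}
Step 7: wait(T3) -> count=0 queue=[T3] holders={T1,T2}
Step 8: signal(T1) -> count=0 queue=[] holders={T2,T3}
Step 9: signal(T2) -> count=1 queue=[] holders={T3}
Step 10: signal(T3) -> count=2 queue=[] holders={none}
Step 11: wait(T2) -> count=1 queue=[] holders={T2}
Step 12: wait(T3) -> count=0 queue=[] holders={T2,T3}
Step 13: wait(T1) -> count=0 queue=[T1] holders={T2,T3}
Final holders: T2,T3

Answer: T2,T3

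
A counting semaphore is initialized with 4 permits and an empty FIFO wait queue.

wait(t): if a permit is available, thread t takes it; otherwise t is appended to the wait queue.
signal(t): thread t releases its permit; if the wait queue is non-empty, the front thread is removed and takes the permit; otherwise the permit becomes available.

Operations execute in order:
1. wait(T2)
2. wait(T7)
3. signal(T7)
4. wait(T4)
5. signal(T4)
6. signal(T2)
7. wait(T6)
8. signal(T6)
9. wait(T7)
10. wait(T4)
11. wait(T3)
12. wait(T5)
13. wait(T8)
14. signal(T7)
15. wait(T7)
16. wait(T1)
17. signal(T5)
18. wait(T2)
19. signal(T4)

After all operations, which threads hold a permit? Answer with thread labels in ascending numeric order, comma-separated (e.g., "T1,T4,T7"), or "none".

Step 1: wait(T2) -> count=3 queue=[] holders={T2}
Step 2: wait(T7) -> count=2 queue=[] holders={T2,T7}
Step 3: signal(T7) -> count=3 queue=[] holders={T2}
Step 4: wait(T4) -> count=2 queue=[] holders={T2,T4}
Step 5: signal(T4) -> count=3 queue=[] holders={T2}
Step 6: signal(T2) -> count=4 queue=[] holders={none}
Step 7: wait(T6) -> count=3 queue=[] holders={T6}
Step 8: signal(T6) -> count=4 queue=[] holders={none}
Step 9: wait(T7) -> count=3 queue=[] holders={T7}
Step 10: wait(T4) -> count=2 queue=[] holders={T4,T7}
Step 11: wait(T3) -> count=1 queue=[] holders={T3,T4,T7}
Step 12: wait(T5) -> count=0 queue=[] holders={T3,T4,T5,T7}
Step 13: wait(T8) -> count=0 queue=[T8] holders={T3,T4,T5,T7}
Step 14: signal(T7) -> count=0 queue=[] holders={T3,T4,T5,T8}
Step 15: wait(T7) -> count=0 queue=[T7] holders={T3,T4,T5,T8}
Step 16: wait(T1) -> count=0 queue=[T7,T1] holders={T3,T4,T5,T8}
Step 17: signal(T5) -> count=0 queue=[T1] holders={T3,T4,T7,T8}
Step 18: wait(T2) -> count=0 queue=[T1,T2] holders={T3,T4,T7,T8}
Step 19: signal(T4) -> count=0 queue=[T2] holders={T1,T3,T7,T8}
Final holders: T1,T3,T7,T8

Answer: T1,T3,T7,T8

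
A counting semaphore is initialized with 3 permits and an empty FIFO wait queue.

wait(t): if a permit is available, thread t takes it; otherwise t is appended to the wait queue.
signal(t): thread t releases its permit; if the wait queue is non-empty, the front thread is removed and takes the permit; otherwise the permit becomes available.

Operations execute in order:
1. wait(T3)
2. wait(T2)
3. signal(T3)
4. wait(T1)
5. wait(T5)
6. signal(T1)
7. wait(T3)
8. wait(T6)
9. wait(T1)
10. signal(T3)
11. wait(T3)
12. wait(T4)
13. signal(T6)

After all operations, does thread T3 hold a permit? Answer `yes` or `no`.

Step 1: wait(T3) -> count=2 queue=[] holders={T3}
Step 2: wait(T2) -> count=1 queue=[] holders={T2,T3}
Step 3: signal(T3) -> count=2 queue=[] holders={T2}
Step 4: wait(T1) -> count=1 queue=[] holders={T1,T2}
Step 5: wait(T5) -> count=0 queue=[] holders={T1,T2,T5}
Step 6: signal(T1) -> count=1 queue=[] holders={T2,T5}
Step 7: wait(T3) -> count=0 queue=[] holders={T2,T3,T5}
Step 8: wait(T6) -> count=0 queue=[T6] holders={T2,T3,T5}
Step 9: wait(T1) -> count=0 queue=[T6,T1] holders={T2,T3,T5}
Step 10: signal(T3) -> count=0 queue=[T1] holders={T2,T5,T6}
Step 11: wait(T3) -> count=0 queue=[T1,T3] holders={T2,T5,T6}
Step 12: wait(T4) -> count=0 queue=[T1,T3,T4] holders={T2,T5,T6}
Step 13: signal(T6) -> count=0 queue=[T3,T4] holders={T1,T2,T5}
Final holders: {T1,T2,T5} -> T3 not in holders

Answer: no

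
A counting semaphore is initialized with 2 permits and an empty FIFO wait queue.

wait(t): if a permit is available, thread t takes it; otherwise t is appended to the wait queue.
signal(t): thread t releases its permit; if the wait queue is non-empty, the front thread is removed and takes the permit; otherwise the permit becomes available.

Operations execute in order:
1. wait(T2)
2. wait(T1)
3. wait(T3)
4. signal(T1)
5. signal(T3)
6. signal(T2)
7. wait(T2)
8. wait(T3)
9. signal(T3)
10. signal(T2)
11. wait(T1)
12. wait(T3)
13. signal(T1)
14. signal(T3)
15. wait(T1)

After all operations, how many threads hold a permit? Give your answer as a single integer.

Answer: 1

Derivation:
Step 1: wait(T2) -> count=1 queue=[] holders={T2}
Step 2: wait(T1) -> count=0 queue=[] holders={T1,T2}
Step 3: wait(T3) -> count=0 queue=[T3] holders={T1,T2}
Step 4: signal(T1) -> count=0 queue=[] holders={T2,T3}
Step 5: signal(T3) -> count=1 queue=[] holders={T2}
Step 6: signal(T2) -> count=2 queue=[] holders={none}
Step 7: wait(T2) -> count=1 queue=[] holders={T2}
Step 8: wait(T3) -> count=0 queue=[] holders={T2,T3}
Step 9: signal(T3) -> count=1 queue=[] holders={T2}
Step 10: signal(T2) -> count=2 queue=[] holders={none}
Step 11: wait(T1) -> count=1 queue=[] holders={T1}
Step 12: wait(T3) -> count=0 queue=[] holders={T1,T3}
Step 13: signal(T1) -> count=1 queue=[] holders={T3}
Step 14: signal(T3) -> count=2 queue=[] holders={none}
Step 15: wait(T1) -> count=1 queue=[] holders={T1}
Final holders: {T1} -> 1 thread(s)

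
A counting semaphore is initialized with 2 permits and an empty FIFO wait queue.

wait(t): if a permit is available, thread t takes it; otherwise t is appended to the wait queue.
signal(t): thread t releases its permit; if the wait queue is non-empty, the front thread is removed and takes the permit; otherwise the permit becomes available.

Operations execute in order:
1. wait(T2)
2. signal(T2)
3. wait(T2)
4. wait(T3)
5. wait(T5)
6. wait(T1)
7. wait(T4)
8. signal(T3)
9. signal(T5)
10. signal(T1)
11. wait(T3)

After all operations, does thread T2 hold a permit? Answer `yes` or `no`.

Step 1: wait(T2) -> count=1 queue=[] holders={T2}
Step 2: signal(T2) -> count=2 queue=[] holders={none}
Step 3: wait(T2) -> count=1 queue=[] holders={T2}
Step 4: wait(T3) -> count=0 queue=[] holders={T2,T3}
Step 5: wait(T5) -> count=0 queue=[T5] holders={T2,T3}
Step 6: wait(T1) -> count=0 queue=[T5,T1] holders={T2,T3}
Step 7: wait(T4) -> count=0 queue=[T5,T1,T4] holders={T2,T3}
Step 8: signal(T3) -> count=0 queue=[T1,T4] holders={T2,T5}
Step 9: signal(T5) -> count=0 queue=[T4] holders={T1,T2}
Step 10: signal(T1) -> count=0 queue=[] holders={T2,T4}
Step 11: wait(T3) -> count=0 queue=[T3] holders={T2,T4}
Final holders: {T2,T4} -> T2 in holders

Answer: yes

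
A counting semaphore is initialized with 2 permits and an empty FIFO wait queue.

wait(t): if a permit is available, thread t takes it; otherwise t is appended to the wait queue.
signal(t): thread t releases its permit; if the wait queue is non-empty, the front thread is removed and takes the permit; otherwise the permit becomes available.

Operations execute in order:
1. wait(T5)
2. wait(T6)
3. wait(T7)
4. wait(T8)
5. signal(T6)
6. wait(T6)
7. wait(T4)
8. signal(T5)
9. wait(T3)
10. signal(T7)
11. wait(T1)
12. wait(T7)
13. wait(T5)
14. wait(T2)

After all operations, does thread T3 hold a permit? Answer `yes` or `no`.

Step 1: wait(T5) -> count=1 queue=[] holders={T5}
Step 2: wait(T6) -> count=0 queue=[] holders={T5,T6}
Step 3: wait(T7) -> count=0 queue=[T7] holders={T5,T6}
Step 4: wait(T8) -> count=0 queue=[T7,T8] holders={T5,T6}
Step 5: signal(T6) -> count=0 queue=[T8] holders={T5,T7}
Step 6: wait(T6) -> count=0 queue=[T8,T6] holders={T5,T7}
Step 7: wait(T4) -> count=0 queue=[T8,T6,T4] holders={T5,T7}
Step 8: signal(T5) -> count=0 queue=[T6,T4] holders={T7,T8}
Step 9: wait(T3) -> count=0 queue=[T6,T4,T3] holders={T7,T8}
Step 10: signal(T7) -> count=0 queue=[T4,T3] holders={T6,T8}
Step 11: wait(T1) -> count=0 queue=[T4,T3,T1] holders={T6,T8}
Step 12: wait(T7) -> count=0 queue=[T4,T3,T1,T7] holders={T6,T8}
Step 13: wait(T5) -> count=0 queue=[T4,T3,T1,T7,T5] holders={T6,T8}
Step 14: wait(T2) -> count=0 queue=[T4,T3,T1,T7,T5,T2] holders={T6,T8}
Final holders: {T6,T8} -> T3 not in holders

Answer: no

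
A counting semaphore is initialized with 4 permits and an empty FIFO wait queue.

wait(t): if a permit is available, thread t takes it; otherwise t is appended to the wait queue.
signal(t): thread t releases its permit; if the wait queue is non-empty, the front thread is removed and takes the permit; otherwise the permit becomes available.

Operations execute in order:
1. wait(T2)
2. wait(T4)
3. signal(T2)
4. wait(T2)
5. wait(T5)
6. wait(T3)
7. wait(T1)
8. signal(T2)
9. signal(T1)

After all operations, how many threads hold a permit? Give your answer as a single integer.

Step 1: wait(T2) -> count=3 queue=[] holders={T2}
Step 2: wait(T4) -> count=2 queue=[] holders={T2,T4}
Step 3: signal(T2) -> count=3 queue=[] holders={T4}
Step 4: wait(T2) -> count=2 queue=[] holders={T2,T4}
Step 5: wait(T5) -> count=1 queue=[] holders={T2,T4,T5}
Step 6: wait(T3) -> count=0 queue=[] holders={T2,T3,T4,T5}
Step 7: wait(T1) -> count=0 queue=[T1] holders={T2,T3,T4,T5}
Step 8: signal(T2) -> count=0 queue=[] holders={T1,T3,T4,T5}
Step 9: signal(T1) -> count=1 queue=[] holders={T3,T4,T5}
Final holders: {T3,T4,T5} -> 3 thread(s)

Answer: 3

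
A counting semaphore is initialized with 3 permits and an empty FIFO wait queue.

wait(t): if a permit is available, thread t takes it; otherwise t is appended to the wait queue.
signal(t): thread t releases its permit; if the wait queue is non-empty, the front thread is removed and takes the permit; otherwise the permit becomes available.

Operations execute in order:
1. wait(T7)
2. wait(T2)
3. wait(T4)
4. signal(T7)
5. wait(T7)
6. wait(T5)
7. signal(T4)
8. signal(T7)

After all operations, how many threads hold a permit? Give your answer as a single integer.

Answer: 2

Derivation:
Step 1: wait(T7) -> count=2 queue=[] holders={T7}
Step 2: wait(T2) -> count=1 queue=[] holders={T2,T7}
Step 3: wait(T4) -> count=0 queue=[] holders={T2,T4,T7}
Step 4: signal(T7) -> count=1 queue=[] holders={T2,T4}
Step 5: wait(T7) -> count=0 queue=[] holders={T2,T4,T7}
Step 6: wait(T5) -> count=0 queue=[T5] holders={T2,T4,T7}
Step 7: signal(T4) -> count=0 queue=[] holders={T2,T5,T7}
Step 8: signal(T7) -> count=1 queue=[] holders={T2,T5}
Final holders: {T2,T5} -> 2 thread(s)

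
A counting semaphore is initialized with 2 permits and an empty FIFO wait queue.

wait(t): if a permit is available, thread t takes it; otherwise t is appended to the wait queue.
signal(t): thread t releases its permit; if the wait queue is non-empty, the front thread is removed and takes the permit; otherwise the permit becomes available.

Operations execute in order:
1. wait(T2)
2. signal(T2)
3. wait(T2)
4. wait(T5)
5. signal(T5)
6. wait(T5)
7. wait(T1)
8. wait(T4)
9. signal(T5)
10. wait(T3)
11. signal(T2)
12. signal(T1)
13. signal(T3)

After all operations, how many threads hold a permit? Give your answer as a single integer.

Answer: 1

Derivation:
Step 1: wait(T2) -> count=1 queue=[] holders={T2}
Step 2: signal(T2) -> count=2 queue=[] holders={none}
Step 3: wait(T2) -> count=1 queue=[] holders={T2}
Step 4: wait(T5) -> count=0 queue=[] holders={T2,T5}
Step 5: signal(T5) -> count=1 queue=[] holders={T2}
Step 6: wait(T5) -> count=0 queue=[] holders={T2,T5}
Step 7: wait(T1) -> count=0 queue=[T1] holders={T2,T5}
Step 8: wait(T4) -> count=0 queue=[T1,T4] holders={T2,T5}
Step 9: signal(T5) -> count=0 queue=[T4] holders={T1,T2}
Step 10: wait(T3) -> count=0 queue=[T4,T3] holders={T1,T2}
Step 11: signal(T2) -> count=0 queue=[T3] holders={T1,T4}
Step 12: signal(T1) -> count=0 queue=[] holders={T3,T4}
Step 13: signal(T3) -> count=1 queue=[] holders={T4}
Final holders: {T4} -> 1 thread(s)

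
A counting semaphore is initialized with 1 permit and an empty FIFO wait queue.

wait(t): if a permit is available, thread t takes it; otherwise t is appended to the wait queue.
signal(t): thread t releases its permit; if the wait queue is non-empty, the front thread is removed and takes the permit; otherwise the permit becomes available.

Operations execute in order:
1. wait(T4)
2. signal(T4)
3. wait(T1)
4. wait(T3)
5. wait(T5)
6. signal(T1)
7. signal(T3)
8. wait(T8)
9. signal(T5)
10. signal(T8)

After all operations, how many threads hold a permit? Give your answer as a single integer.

Step 1: wait(T4) -> count=0 queue=[] holders={T4}
Step 2: signal(T4) -> count=1 queue=[] holders={none}
Step 3: wait(T1) -> count=0 queue=[] holders={T1}
Step 4: wait(T3) -> count=0 queue=[T3] holders={T1}
Step 5: wait(T5) -> count=0 queue=[T3,T5] holders={T1}
Step 6: signal(T1) -> count=0 queue=[T5] holders={T3}
Step 7: signal(T3) -> count=0 queue=[] holders={T5}
Step 8: wait(T8) -> count=0 queue=[T8] holders={T5}
Step 9: signal(T5) -> count=0 queue=[] holders={T8}
Step 10: signal(T8) -> count=1 queue=[] holders={none}
Final holders: {none} -> 0 thread(s)

Answer: 0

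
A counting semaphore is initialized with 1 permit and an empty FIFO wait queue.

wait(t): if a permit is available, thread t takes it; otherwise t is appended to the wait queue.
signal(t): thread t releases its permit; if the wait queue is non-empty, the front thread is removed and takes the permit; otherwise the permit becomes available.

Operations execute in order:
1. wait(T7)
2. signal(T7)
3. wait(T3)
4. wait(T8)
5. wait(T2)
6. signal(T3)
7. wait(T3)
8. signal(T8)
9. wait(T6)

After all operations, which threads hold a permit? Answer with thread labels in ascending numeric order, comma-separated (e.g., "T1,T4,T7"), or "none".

Step 1: wait(T7) -> count=0 queue=[] holders={T7}
Step 2: signal(T7) -> count=1 queue=[] holders={none}
Step 3: wait(T3) -> count=0 queue=[] holders={T3}
Step 4: wait(T8) -> count=0 queue=[T8] holders={T3}
Step 5: wait(T2) -> count=0 queue=[T8,T2] holders={T3}
Step 6: signal(T3) -> count=0 queue=[T2] holders={T8}
Step 7: wait(T3) -> count=0 queue=[T2,T3] holders={T8}
Step 8: signal(T8) -> count=0 queue=[T3] holders={T2}
Step 9: wait(T6) -> count=0 queue=[T3,T6] holders={T2}
Final holders: T2

Answer: T2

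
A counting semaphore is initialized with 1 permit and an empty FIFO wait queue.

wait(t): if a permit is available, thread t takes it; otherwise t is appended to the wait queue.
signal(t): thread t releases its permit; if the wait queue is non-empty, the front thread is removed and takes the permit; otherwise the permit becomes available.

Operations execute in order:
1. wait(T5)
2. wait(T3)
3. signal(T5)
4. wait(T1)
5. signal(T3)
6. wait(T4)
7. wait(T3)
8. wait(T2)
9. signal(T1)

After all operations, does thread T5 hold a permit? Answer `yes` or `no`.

Step 1: wait(T5) -> count=0 queue=[] holders={T5}
Step 2: wait(T3) -> count=0 queue=[T3] holders={T5}
Step 3: signal(T5) -> count=0 queue=[] holders={T3}
Step 4: wait(T1) -> count=0 queue=[T1] holders={T3}
Step 5: signal(T3) -> count=0 queue=[] holders={T1}
Step 6: wait(T4) -> count=0 queue=[T4] holders={T1}
Step 7: wait(T3) -> count=0 queue=[T4,T3] holders={T1}
Step 8: wait(T2) -> count=0 queue=[T4,T3,T2] holders={T1}
Step 9: signal(T1) -> count=0 queue=[T3,T2] holders={T4}
Final holders: {T4} -> T5 not in holders

Answer: no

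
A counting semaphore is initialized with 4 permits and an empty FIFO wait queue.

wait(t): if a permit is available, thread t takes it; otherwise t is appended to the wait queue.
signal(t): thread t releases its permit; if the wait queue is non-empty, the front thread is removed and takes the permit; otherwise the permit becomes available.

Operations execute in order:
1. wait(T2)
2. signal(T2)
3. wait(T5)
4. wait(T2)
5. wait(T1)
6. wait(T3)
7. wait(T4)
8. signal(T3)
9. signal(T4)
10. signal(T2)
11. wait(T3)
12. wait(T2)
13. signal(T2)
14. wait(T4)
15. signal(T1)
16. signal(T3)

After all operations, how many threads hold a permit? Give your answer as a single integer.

Answer: 2

Derivation:
Step 1: wait(T2) -> count=3 queue=[] holders={T2}
Step 2: signal(T2) -> count=4 queue=[] holders={none}
Step 3: wait(T5) -> count=3 queue=[] holders={T5}
Step 4: wait(T2) -> count=2 queue=[] holders={T2,T5}
Step 5: wait(T1) -> count=1 queue=[] holders={T1,T2,T5}
Step 6: wait(T3) -> count=0 queue=[] holders={T1,T2,T3,T5}
Step 7: wait(T4) -> count=0 queue=[T4] holders={T1,T2,T3,T5}
Step 8: signal(T3) -> count=0 queue=[] holders={T1,T2,T4,T5}
Step 9: signal(T4) -> count=1 queue=[] holders={T1,T2,T5}
Step 10: signal(T2) -> count=2 queue=[] holders={T1,T5}
Step 11: wait(T3) -> count=1 queue=[] holders={T1,T3,T5}
Step 12: wait(T2) -> count=0 queue=[] holders={T1,T2,T3,T5}
Step 13: signal(T2) -> count=1 queue=[] holders={T1,T3,T5}
Step 14: wait(T4) -> count=0 queue=[] holders={T1,T3,T4,T5}
Step 15: signal(T1) -> count=1 queue=[] holders={T3,T4,T5}
Step 16: signal(T3) -> count=2 queue=[] holders={T4,T5}
Final holders: {T4,T5} -> 2 thread(s)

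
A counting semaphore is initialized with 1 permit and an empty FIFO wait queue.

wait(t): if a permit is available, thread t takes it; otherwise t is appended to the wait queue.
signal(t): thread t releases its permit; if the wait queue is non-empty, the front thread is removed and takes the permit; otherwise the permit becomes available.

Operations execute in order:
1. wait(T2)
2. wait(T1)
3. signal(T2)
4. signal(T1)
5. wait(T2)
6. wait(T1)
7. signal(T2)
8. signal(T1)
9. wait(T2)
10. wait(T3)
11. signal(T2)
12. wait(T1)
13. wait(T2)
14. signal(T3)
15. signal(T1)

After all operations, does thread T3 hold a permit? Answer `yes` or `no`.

Step 1: wait(T2) -> count=0 queue=[] holders={T2}
Step 2: wait(T1) -> count=0 queue=[T1] holders={T2}
Step 3: signal(T2) -> count=0 queue=[] holders={T1}
Step 4: signal(T1) -> count=1 queue=[] holders={none}
Step 5: wait(T2) -> count=0 queue=[] holders={T2}
Step 6: wait(T1) -> count=0 queue=[T1] holders={T2}
Step 7: signal(T2) -> count=0 queue=[] holders={T1}
Step 8: signal(T1) -> count=1 queue=[] holders={none}
Step 9: wait(T2) -> count=0 queue=[] holders={T2}
Step 10: wait(T3) -> count=0 queue=[T3] holders={T2}
Step 11: signal(T2) -> count=0 queue=[] holders={T3}
Step 12: wait(T1) -> count=0 queue=[T1] holders={T3}
Step 13: wait(T2) -> count=0 queue=[T1,T2] holders={T3}
Step 14: signal(T3) -> count=0 queue=[T2] holders={T1}
Step 15: signal(T1) -> count=0 queue=[] holders={T2}
Final holders: {T2} -> T3 not in holders

Answer: no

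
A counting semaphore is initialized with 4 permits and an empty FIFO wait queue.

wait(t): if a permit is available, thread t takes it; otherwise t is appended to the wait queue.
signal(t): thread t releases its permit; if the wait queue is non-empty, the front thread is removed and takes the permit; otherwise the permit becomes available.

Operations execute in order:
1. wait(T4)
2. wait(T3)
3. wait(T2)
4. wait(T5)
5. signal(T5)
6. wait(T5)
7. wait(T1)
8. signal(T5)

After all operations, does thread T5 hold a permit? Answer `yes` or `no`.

Step 1: wait(T4) -> count=3 queue=[] holders={T4}
Step 2: wait(T3) -> count=2 queue=[] holders={T3,T4}
Step 3: wait(T2) -> count=1 queue=[] holders={T2,T3,T4}
Step 4: wait(T5) -> count=0 queue=[] holders={T2,T3,T4,T5}
Step 5: signal(T5) -> count=1 queue=[] holders={T2,T3,T4}
Step 6: wait(T5) -> count=0 queue=[] holders={T2,T3,T4,T5}
Step 7: wait(T1) -> count=0 queue=[T1] holders={T2,T3,T4,T5}
Step 8: signal(T5) -> count=0 queue=[] holders={T1,T2,T3,T4}
Final holders: {T1,T2,T3,T4} -> T5 not in holders

Answer: no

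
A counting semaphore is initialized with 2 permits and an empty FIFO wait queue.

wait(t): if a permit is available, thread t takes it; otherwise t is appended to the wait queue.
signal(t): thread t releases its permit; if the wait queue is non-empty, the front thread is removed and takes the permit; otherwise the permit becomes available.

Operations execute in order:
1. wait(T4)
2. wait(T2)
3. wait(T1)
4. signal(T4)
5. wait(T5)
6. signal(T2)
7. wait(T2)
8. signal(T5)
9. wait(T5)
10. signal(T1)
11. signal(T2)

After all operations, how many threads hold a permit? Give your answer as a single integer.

Step 1: wait(T4) -> count=1 queue=[] holders={T4}
Step 2: wait(T2) -> count=0 queue=[] holders={T2,T4}
Step 3: wait(T1) -> count=0 queue=[T1] holders={T2,T4}
Step 4: signal(T4) -> count=0 queue=[] holders={T1,T2}
Step 5: wait(T5) -> count=0 queue=[T5] holders={T1,T2}
Step 6: signal(T2) -> count=0 queue=[] holders={T1,T5}
Step 7: wait(T2) -> count=0 queue=[T2] holders={T1,T5}
Step 8: signal(T5) -> count=0 queue=[] holders={T1,T2}
Step 9: wait(T5) -> count=0 queue=[T5] holders={T1,T2}
Step 10: signal(T1) -> count=0 queue=[] holders={T2,T5}
Step 11: signal(T2) -> count=1 queue=[] holders={T5}
Final holders: {T5} -> 1 thread(s)

Answer: 1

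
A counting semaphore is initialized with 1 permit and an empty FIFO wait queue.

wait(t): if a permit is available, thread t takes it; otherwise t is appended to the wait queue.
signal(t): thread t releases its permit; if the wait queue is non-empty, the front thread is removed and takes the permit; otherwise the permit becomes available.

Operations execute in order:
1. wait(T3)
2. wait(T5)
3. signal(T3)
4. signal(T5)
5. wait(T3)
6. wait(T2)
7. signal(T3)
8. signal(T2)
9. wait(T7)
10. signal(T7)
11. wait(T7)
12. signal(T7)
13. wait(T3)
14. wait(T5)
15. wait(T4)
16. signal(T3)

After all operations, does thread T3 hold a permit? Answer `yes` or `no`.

Step 1: wait(T3) -> count=0 queue=[] holders={T3}
Step 2: wait(T5) -> count=0 queue=[T5] holders={T3}
Step 3: signal(T3) -> count=0 queue=[] holders={T5}
Step 4: signal(T5) -> count=1 queue=[] holders={none}
Step 5: wait(T3) -> count=0 queue=[] holders={T3}
Step 6: wait(T2) -> count=0 queue=[T2] holders={T3}
Step 7: signal(T3) -> count=0 queue=[] holders={T2}
Step 8: signal(T2) -> count=1 queue=[] holders={none}
Step 9: wait(T7) -> count=0 queue=[] holders={T7}
Step 10: signal(T7) -> count=1 queue=[] holders={none}
Step 11: wait(T7) -> count=0 queue=[] holders={T7}
Step 12: signal(T7) -> count=1 queue=[] holders={none}
Step 13: wait(T3) -> count=0 queue=[] holders={T3}
Step 14: wait(T5) -> count=0 queue=[T5] holders={T3}
Step 15: wait(T4) -> count=0 queue=[T5,T4] holders={T3}
Step 16: signal(T3) -> count=0 queue=[T4] holders={T5}
Final holders: {T5} -> T3 not in holders

Answer: no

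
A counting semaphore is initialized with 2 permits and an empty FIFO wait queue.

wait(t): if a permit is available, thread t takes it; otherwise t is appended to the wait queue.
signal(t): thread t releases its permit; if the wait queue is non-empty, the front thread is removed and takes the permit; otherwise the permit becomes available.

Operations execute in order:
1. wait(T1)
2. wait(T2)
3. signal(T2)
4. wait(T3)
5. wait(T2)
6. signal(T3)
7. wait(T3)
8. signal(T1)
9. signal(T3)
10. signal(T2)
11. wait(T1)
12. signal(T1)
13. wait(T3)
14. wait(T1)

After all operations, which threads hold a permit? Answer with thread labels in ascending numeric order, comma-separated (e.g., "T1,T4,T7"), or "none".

Answer: T1,T3

Derivation:
Step 1: wait(T1) -> count=1 queue=[] holders={T1}
Step 2: wait(T2) -> count=0 queue=[] holders={T1,T2}
Step 3: signal(T2) -> count=1 queue=[] holders={T1}
Step 4: wait(T3) -> count=0 queue=[] holders={T1,T3}
Step 5: wait(T2) -> count=0 queue=[T2] holders={T1,T3}
Step 6: signal(T3) -> count=0 queue=[] holders={T1,T2}
Step 7: wait(T3) -> count=0 queue=[T3] holders={T1,T2}
Step 8: signal(T1) -> count=0 queue=[] holders={T2,T3}
Step 9: signal(T3) -> count=1 queue=[] holders={T2}
Step 10: signal(T2) -> count=2 queue=[] holders={none}
Step 11: wait(T1) -> count=1 queue=[] holders={T1}
Step 12: signal(T1) -> count=2 queue=[] holders={none}
Step 13: wait(T3) -> count=1 queue=[] holders={T3}
Step 14: wait(T1) -> count=0 queue=[] holders={T1,T3}
Final holders: T1,T3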